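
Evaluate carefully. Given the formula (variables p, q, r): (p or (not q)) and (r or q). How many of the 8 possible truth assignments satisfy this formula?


Evaluate all 8 assignments for p, q, r:
p=0, q=0, r=0: 0
p=0, q=0, r=1: 1
p=0, q=1, r=0: 0
p=0, q=1, r=1: 0
p=1, q=0, r=0: 0
p=1, q=0, r=1: 1
p=1, q=1, r=0: 1
p=1, q=1, r=1: 1
Satisfying count = 4

4


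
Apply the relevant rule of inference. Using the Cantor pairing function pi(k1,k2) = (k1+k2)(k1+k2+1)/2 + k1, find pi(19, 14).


k1 + k2 = 33
(k1+k2)(k1+k2+1)/2 = 33 * 34 / 2 = 561
pi = 561 + 19 = 580

580


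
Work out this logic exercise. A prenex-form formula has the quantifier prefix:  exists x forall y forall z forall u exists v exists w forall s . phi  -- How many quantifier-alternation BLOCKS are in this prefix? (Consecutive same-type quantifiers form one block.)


Quantifier-type sequence: E A A A E E A  (A=forall, E=exists)
Group into maximal same-type runs:
  Ex1 | Ax3 | Ex2 | Ax1
Number of blocks = 4

4


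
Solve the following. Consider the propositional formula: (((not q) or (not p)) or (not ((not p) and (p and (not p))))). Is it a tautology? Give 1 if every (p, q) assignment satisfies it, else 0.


Check all 4 assignments:
p=0, q=0: 1
p=0, q=1: 1
p=1, q=0: 1
p=1, q=1: 1
Satisfying count = 4/4.
Tautology iff count = 4: yes.

1


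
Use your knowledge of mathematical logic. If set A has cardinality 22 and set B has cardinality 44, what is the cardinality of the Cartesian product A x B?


The Cartesian product A x B contains all ordered pairs (a, b).
|A x B| = |A| * |B| = 22 * 44 = 968

968


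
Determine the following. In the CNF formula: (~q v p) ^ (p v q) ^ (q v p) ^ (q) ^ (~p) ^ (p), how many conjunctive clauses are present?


A CNF formula is a conjunction of clauses.
Clauses are separated by ^.
Counting the conjuncts: 6 clauses.

6


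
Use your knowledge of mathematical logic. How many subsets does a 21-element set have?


The power set of a set with n elements has 2^n elements.
|P(S)| = 2^21 = 2097152

2097152


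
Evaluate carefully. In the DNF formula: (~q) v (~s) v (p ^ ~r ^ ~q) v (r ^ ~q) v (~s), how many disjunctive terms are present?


A DNF formula is a disjunction of terms (conjunctions).
Terms are separated by v.
Counting the disjuncts: 5 terms.

5


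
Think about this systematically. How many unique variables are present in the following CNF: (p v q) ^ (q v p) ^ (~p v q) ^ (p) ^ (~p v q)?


Identify each variable that appears in the formula.
Variables found: p, q
Count = 2

2


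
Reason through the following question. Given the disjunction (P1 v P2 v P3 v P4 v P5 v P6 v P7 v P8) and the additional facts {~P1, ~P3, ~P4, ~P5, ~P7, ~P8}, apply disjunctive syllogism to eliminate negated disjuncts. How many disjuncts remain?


Original disjuncts (8): P1, P2, P3, P4, P5, P6, P7, P8
Negated (eliminate): ~P1, ~P3, ~P4, ~P5, ~P7, ~P8
Remaining disjuncts: P2, P6
Count = 8 - 6 = 2

2


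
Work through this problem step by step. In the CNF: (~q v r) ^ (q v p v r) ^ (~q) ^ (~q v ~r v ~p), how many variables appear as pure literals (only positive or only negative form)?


Check each variable for pure literal status:
p: mixed (not pure)
q: mixed (not pure)
r: mixed (not pure)
Pure literal count = 0

0


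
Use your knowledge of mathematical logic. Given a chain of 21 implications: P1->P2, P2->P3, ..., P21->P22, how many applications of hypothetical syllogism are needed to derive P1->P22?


With 21 implications in a chain connecting 22 propositions:
P1->P2, P2->P3, ..., P21->P22
Steps needed = (number of implications) - 1 = 21 - 1 = 20

20


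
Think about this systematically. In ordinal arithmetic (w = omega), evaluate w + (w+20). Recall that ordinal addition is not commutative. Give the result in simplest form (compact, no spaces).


Compute w + (w+20).
Ordinal + is associative but NOT commutative; for finite n>0, n + w = w but w + n stays w+n.
w + (w+20) = (w+w) + 20 = w*2+20.
Result = w*2+20

w*2+20


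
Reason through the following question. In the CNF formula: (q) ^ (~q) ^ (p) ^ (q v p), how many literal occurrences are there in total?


Counting literals in each clause:
Clause 1: 1 literal(s)
Clause 2: 1 literal(s)
Clause 3: 1 literal(s)
Clause 4: 2 literal(s)
Total = 5

5


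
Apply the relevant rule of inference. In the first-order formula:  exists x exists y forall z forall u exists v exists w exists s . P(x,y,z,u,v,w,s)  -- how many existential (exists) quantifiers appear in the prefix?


Quantifier prefix: exists x exists y forall z forall u exists v exists w exists s
Mark each quantifier type:
  E E U U E E E
Universal count = 2, Existential count = 5
Asked for existential (exists) quantifiers: 5

5


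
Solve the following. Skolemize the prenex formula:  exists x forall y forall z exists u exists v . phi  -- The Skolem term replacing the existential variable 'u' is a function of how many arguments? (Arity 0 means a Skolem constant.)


Quantifier prefix: exists x forall y forall z exists u exists v
'u' is existentially quantified at position 4.
Universal variables preceding it: y, z
Skolem function arity = 2

2


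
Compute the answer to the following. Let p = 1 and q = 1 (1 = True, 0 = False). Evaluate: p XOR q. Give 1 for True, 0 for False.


p = 1, q = 1
Operation: p XOR q
Evaluate: 1 XOR 1 = 0

0


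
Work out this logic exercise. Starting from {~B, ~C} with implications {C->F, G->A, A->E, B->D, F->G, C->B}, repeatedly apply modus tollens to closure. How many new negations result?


Initial negated facts: {~B, ~C}
Apply modus tollens to closure:
  (no implication fires)
Final negated: {~B, ~C}
New negations: {(none)}
Count = 0

0


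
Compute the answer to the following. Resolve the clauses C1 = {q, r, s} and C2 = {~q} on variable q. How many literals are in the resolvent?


Remove q from C1 and ~q from C2.
C1 remainder: {r, s}
C2 remainder: {}
Union (resolvent): {r, s}
Resolvent has 2 literal(s).

2


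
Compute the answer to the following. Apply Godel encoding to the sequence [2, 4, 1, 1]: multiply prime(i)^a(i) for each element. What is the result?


Encode each element as an exponent of the corresponding prime:
  2^2 = 4
  3^4 = 81
  5^1 = 5
  7^1 = 7
Product = 4 * 81 * 5 * 7 = 11340

11340


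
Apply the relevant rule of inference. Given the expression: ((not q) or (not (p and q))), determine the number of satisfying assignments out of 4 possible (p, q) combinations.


Check all 4 assignments:
p=0, q=0: 1
p=0, q=1: 1
p=1, q=0: 1
p=1, q=1: 0
Count of True = 3

3


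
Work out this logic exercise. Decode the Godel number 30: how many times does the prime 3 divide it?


Factorize 30 by dividing by 3 repeatedly.
Division steps: 3 divides 30 exactly 1 time(s).
Exponent of 3 = 1

1


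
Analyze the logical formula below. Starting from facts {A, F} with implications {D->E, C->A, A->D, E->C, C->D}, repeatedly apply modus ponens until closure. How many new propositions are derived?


Initial facts: {A, F}
Apply modus ponens to closure:
  A and A->D  =>  D
  D and D->E  =>  E
  E and E->C  =>  C
Final known: {A, C, D, E, F}
New propositions: {C, D, E}
Count = 3

3


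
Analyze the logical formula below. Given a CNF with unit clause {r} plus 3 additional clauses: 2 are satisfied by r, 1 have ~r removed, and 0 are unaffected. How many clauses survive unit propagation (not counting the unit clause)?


Satisfied (removed): 2
Shortened (remain): 1
Unchanged (remain): 0
Remaining = 1 + 0 = 1

1


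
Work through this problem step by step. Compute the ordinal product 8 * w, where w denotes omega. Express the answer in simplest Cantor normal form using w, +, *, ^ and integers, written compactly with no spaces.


Compute 8 * w.
Ordinal * is associative and left-distributive over +, but NOT commutative; for finite n>1, n*w = w but w*n stays w*n.
For finite n>0, n * w = sup{n*k : k<w} = w. So 8 * w = w.
Result = w

w


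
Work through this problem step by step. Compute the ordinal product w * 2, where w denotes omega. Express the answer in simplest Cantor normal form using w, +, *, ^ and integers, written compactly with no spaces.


Compute w * 2.
Ordinal * is associative and left-distributive over +, but NOT commutative; for finite n>1, n*w = w but w*n stays w*n.
w * 2 means 2 copies of w concatenated: w*2.
Result = w*2

w*2


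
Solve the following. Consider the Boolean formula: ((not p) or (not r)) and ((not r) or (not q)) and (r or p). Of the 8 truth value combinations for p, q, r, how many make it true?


Evaluate all 8 assignments for p, q, r:
p=0, q=0, r=0: 0
p=0, q=0, r=1: 1
p=0, q=1, r=0: 0
p=0, q=1, r=1: 0
p=1, q=0, r=0: 1
p=1, q=0, r=1: 0
p=1, q=1, r=0: 1
p=1, q=1, r=1: 0
Satisfying count = 3

3


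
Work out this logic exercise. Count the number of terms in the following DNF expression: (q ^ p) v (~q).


A DNF formula is a disjunction of terms (conjunctions).
Terms are separated by v.
Counting the disjuncts: 2 terms.

2


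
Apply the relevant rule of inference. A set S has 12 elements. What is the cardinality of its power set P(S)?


The power set of a set with n elements has 2^n elements.
|P(S)| = 2^12 = 4096

4096


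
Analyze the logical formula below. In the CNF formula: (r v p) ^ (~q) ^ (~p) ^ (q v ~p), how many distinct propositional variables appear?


Identify each variable that appears in the formula.
Variables found: p, q, r
Count = 3

3


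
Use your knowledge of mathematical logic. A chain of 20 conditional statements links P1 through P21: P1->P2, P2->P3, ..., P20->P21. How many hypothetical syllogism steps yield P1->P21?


With 20 implications in a chain connecting 21 propositions:
P1->P2, P2->P3, ..., P20->P21
Steps needed = (number of implications) - 1 = 20 - 1 = 19

19


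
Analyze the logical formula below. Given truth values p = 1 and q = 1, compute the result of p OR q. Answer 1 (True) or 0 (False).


p = 1, q = 1
Operation: p OR q
Evaluate: 1 OR 1 = 1

1


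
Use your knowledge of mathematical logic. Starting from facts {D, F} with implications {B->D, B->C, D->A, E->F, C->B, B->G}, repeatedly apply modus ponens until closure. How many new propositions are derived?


Initial facts: {D, F}
Apply modus ponens to closure:
  D and D->A  =>  A
Final known: {A, D, F}
New propositions: {A}
Count = 1

1


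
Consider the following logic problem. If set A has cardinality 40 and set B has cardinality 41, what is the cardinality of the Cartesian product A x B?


The Cartesian product A x B contains all ordered pairs (a, b).
|A x B| = |A| * |B| = 40 * 41 = 1640

1640


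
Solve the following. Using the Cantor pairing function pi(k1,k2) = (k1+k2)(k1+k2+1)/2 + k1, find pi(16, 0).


k1 + k2 = 16
(k1+k2)(k1+k2+1)/2 = 16 * 17 / 2 = 136
pi = 136 + 16 = 152

152


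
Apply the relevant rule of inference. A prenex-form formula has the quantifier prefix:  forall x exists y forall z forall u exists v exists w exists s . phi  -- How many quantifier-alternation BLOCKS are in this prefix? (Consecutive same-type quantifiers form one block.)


Quantifier-type sequence: A E A A E E E  (A=forall, E=exists)
Group into maximal same-type runs:
  Ax1 | Ex1 | Ax2 | Ex3
Number of blocks = 4

4


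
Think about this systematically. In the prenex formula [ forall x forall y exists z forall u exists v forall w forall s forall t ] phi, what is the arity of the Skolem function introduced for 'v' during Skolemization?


Quantifier prefix: forall x forall y exists z forall u exists v forall w forall s forall t
'v' is existentially quantified at position 5.
Universal variables preceding it: x, y, u
Skolem function arity = 3

3


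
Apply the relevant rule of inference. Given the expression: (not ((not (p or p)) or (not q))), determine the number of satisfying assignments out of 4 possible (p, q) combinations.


Check all 4 assignments:
p=0, q=0: 0
p=0, q=1: 0
p=1, q=0: 0
p=1, q=1: 1
Count of True = 1

1


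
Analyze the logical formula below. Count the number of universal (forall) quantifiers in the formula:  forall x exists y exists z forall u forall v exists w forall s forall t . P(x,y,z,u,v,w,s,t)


Quantifier prefix: forall x exists y exists z forall u forall v exists w forall s forall t
Mark each quantifier type:
  U E E U U E U U
Universal count = 5, Existential count = 3
Asked for universal (forall) quantifiers: 5

5


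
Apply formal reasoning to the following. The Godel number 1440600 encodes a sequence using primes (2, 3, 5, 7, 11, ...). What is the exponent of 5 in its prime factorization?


Factorize 1440600 by dividing by 5 repeatedly.
Division steps: 5 divides 1440600 exactly 2 time(s).
Exponent of 5 = 2

2


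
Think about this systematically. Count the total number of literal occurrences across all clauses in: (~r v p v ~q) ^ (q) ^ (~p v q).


Counting literals in each clause:
Clause 1: 3 literal(s)
Clause 2: 1 literal(s)
Clause 3: 2 literal(s)
Total = 6

6


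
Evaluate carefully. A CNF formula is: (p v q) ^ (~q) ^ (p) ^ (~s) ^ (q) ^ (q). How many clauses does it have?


A CNF formula is a conjunction of clauses.
Clauses are separated by ^.
Counting the conjuncts: 6 clauses.

6


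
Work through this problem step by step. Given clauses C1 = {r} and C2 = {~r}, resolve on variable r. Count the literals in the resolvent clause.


Remove r from C1 and ~r from C2.
C1 remainder: {}
C2 remainder: {}
Union (resolvent): {} (empty clause)
Resolvent has 0 literal(s).

0


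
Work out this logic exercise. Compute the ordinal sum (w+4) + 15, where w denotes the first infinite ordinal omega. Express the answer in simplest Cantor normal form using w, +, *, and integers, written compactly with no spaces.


Compute (w+4) + 15.
Ordinal + is associative but NOT commutative; for finite n>0, n + w = w but w + n stays w+n.
By associativity: (w+4) + 15 = w + (4+15) = w+19.
Result = w+19

w+19


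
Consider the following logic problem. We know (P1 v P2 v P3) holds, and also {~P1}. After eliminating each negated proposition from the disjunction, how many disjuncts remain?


Original disjuncts (3): P1, P2, P3
Negated (eliminate): ~P1
Remaining disjuncts: P2, P3
Count = 3 - 1 = 2

2


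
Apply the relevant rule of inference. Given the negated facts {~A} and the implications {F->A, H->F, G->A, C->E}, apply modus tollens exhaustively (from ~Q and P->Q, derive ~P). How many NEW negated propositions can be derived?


Initial negated facts: {~A}
Apply modus tollens to closure:
  ~A and F->A  =>  ~F
  ~F and H->F  =>  ~H
  ~A and G->A  =>  ~G
Final negated: {~A, ~F, ~G, ~H}
New negations: {~F, ~G, ~H}
Count = 3

3


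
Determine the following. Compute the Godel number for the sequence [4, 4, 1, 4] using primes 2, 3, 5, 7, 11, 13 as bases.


Encode each element as an exponent of the corresponding prime:
  2^4 = 16
  3^4 = 81
  5^1 = 5
  7^4 = 2401
Product = 16 * 81 * 5 * 2401 = 15558480

15558480


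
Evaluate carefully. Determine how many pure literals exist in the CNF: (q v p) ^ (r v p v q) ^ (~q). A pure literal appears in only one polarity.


Check each variable for pure literal status:
p: pure positive
q: mixed (not pure)
r: pure positive
Pure literal count = 2

2


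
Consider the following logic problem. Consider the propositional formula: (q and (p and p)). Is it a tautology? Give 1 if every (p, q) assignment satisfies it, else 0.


Check all 4 assignments:
p=0, q=0: 0
p=0, q=1: 0
p=1, q=0: 0
p=1, q=1: 1
Satisfying count = 1/4.
Tautology iff count = 4: no.

0


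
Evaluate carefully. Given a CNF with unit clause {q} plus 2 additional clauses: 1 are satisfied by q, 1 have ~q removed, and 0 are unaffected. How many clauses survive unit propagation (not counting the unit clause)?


Satisfied (removed): 1
Shortened (remain): 1
Unchanged (remain): 0
Remaining = 1 + 0 = 1

1


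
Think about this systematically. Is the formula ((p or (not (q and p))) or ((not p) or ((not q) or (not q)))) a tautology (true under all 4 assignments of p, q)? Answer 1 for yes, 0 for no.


Check all 4 assignments:
p=0, q=0: 1
p=0, q=1: 1
p=1, q=0: 1
p=1, q=1: 1
Satisfying count = 4/4.
Tautology iff count = 4: yes.

1


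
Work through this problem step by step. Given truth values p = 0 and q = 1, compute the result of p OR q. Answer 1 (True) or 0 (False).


p = 0, q = 1
Operation: p OR q
Evaluate: 0 OR 1 = 1

1


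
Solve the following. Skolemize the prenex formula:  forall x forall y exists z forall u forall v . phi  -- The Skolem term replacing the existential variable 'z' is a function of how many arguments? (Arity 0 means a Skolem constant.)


Quantifier prefix: forall x forall y exists z forall u forall v
'z' is existentially quantified at position 3.
Universal variables preceding it: x, y
Skolem function arity = 2

2


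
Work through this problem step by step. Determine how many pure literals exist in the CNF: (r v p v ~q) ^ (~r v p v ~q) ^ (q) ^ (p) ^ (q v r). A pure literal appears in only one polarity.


Check each variable for pure literal status:
p: pure positive
q: mixed (not pure)
r: mixed (not pure)
Pure literal count = 1

1


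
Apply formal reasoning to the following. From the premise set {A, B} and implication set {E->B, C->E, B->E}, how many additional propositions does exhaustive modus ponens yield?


Initial facts: {A, B}
Apply modus ponens to closure:
  B and B->E  =>  E
Final known: {A, B, E}
New propositions: {E}
Count = 1

1


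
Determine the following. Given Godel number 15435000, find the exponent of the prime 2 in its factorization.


Factorize 15435000 by dividing by 2 repeatedly.
Division steps: 2 divides 15435000 exactly 3 time(s).
Exponent of 2 = 3

3


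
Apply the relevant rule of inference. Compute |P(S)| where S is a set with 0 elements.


The power set of a set with n elements has 2^n elements.
|P(S)| = 2^0 = 1

1


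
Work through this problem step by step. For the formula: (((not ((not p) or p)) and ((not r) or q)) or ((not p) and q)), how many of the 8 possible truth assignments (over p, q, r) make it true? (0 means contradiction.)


Check all 8 assignments:
p=0, q=0, r=0: 0
p=0, q=0, r=1: 0
p=0, q=1, r=0: 1
p=0, q=1, r=1: 1
p=1, q=0, r=0: 0
p=1, q=0, r=1: 0
p=1, q=1, r=0: 0
p=1, q=1, r=1: 0
Count of True = 2

2


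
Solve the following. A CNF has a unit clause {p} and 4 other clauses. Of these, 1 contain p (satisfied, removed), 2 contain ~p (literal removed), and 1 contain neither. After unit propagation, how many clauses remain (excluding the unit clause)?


Satisfied (removed): 1
Shortened (remain): 2
Unchanged (remain): 1
Remaining = 2 + 1 = 3

3


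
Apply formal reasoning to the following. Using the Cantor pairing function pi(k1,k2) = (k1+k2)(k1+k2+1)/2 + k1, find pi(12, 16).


k1 + k2 = 28
(k1+k2)(k1+k2+1)/2 = 28 * 29 / 2 = 406
pi = 406 + 12 = 418

418


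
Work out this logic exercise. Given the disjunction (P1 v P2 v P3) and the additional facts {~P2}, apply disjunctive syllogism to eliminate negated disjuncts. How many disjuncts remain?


Original disjuncts (3): P1, P2, P3
Negated (eliminate): ~P2
Remaining disjuncts: P1, P3
Count = 3 - 1 = 2

2


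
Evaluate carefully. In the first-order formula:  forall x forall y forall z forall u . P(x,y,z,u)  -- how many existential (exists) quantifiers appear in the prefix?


Quantifier prefix: forall x forall y forall z forall u
Mark each quantifier type:
  U U U U
Universal count = 4, Existential count = 0
Asked for existential (exists) quantifiers: 0

0


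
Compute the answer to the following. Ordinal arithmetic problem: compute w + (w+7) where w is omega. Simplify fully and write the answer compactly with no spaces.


Compute w + (w+7).
Ordinal + is associative but NOT commutative; for finite n>0, n + w = w but w + n stays w+n.
w + (w+7) = (w+w) + 7 = w*2+7.
Result = w*2+7

w*2+7


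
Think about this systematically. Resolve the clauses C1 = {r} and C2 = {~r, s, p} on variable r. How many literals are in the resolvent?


Remove r from C1 and ~r from C2.
C1 remainder: {}
C2 remainder: {s, p}
Union (resolvent): {p, s}
Resolvent has 2 literal(s).

2


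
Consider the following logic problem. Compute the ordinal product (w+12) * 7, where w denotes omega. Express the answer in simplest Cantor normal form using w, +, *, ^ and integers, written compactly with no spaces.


Compute (w+12) * 7.
Ordinal * is associative and left-distributive over +, but NOT commutative; for finite n>1, n*w = w but w*n stays w*n.
(w+12) * 7 = (w+12) repeated 7 times. Each intermediate +12 is absorbed by the following w; only the last survives: w*7+12.
Result = w*7+12

w*7+12


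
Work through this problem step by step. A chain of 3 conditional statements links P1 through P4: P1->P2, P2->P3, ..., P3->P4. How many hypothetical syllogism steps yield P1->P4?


With 3 implications in a chain connecting 4 propositions:
P1->P2, P2->P3, ..., P3->P4
Steps needed = (number of implications) - 1 = 3 - 1 = 2

2


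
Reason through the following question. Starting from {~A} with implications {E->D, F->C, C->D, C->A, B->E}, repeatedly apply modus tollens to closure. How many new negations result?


Initial negated facts: {~A}
Apply modus tollens to closure:
  ~A and C->A  =>  ~C
  ~C and F->C  =>  ~F
Final negated: {~A, ~C, ~F}
New negations: {~C, ~F}
Count = 2

2


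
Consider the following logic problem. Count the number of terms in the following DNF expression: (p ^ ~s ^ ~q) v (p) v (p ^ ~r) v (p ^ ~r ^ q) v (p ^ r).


A DNF formula is a disjunction of terms (conjunctions).
Terms are separated by v.
Counting the disjuncts: 5 terms.

5


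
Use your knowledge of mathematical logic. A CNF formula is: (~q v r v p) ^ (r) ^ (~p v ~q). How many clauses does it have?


A CNF formula is a conjunction of clauses.
Clauses are separated by ^.
Counting the conjuncts: 3 clauses.

3


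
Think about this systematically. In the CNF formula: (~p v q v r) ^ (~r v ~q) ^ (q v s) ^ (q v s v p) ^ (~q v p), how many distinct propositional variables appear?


Identify each variable that appears in the formula.
Variables found: p, q, r, s
Count = 4

4


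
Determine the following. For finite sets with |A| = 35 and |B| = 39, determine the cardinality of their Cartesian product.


The Cartesian product A x B contains all ordered pairs (a, b).
|A x B| = |A| * |B| = 35 * 39 = 1365

1365


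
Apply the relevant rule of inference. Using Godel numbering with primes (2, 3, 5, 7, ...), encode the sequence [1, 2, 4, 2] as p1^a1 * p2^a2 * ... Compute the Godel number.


Encode each element as an exponent of the corresponding prime:
  2^1 = 2
  3^2 = 9
  5^4 = 625
  7^2 = 49
Product = 2 * 9 * 625 * 49 = 551250

551250


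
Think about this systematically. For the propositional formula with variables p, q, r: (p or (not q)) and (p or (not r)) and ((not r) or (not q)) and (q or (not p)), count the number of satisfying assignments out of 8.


Evaluate all 8 assignments for p, q, r:
p=0, q=0, r=0: 1
p=0, q=0, r=1: 0
p=0, q=1, r=0: 0
p=0, q=1, r=1: 0
p=1, q=0, r=0: 0
p=1, q=0, r=1: 0
p=1, q=1, r=0: 1
p=1, q=1, r=1: 0
Satisfying count = 2

2


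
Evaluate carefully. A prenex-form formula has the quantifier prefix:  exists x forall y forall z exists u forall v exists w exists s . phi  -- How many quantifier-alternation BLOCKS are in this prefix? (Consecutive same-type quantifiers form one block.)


Quantifier-type sequence: E A A E A E E  (A=forall, E=exists)
Group into maximal same-type runs:
  Ex1 | Ax2 | Ex1 | Ax1 | Ex2
Number of blocks = 5

5


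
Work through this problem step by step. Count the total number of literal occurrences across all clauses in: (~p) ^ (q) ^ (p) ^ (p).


Counting literals in each clause:
Clause 1: 1 literal(s)
Clause 2: 1 literal(s)
Clause 3: 1 literal(s)
Clause 4: 1 literal(s)
Total = 4

4


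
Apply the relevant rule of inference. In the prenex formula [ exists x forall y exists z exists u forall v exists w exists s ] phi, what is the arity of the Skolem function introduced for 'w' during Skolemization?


Quantifier prefix: exists x forall y exists z exists u forall v exists w exists s
'w' is existentially quantified at position 6.
Universal variables preceding it: y, v
Skolem function arity = 2

2


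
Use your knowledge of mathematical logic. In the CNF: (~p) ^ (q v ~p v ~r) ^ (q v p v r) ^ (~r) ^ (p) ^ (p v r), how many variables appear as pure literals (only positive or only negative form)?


Check each variable for pure literal status:
p: mixed (not pure)
q: pure positive
r: mixed (not pure)
Pure literal count = 1

1


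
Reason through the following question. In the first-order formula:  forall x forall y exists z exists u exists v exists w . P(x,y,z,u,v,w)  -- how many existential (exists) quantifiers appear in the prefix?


Quantifier prefix: forall x forall y exists z exists u exists v exists w
Mark each quantifier type:
  U U E E E E
Universal count = 2, Existential count = 4
Asked for existential (exists) quantifiers: 4

4


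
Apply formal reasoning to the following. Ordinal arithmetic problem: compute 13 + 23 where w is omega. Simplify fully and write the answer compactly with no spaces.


Compute 13 + 23.
Ordinal + is associative but NOT commutative; for finite n>0, n + w = w but w + n stays w+n.
Both operands finite; ordinal + agrees with natural +: 13 + 23 = 36.
Result = 36

36


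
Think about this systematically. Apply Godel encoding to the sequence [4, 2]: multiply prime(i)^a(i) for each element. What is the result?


Encode each element as an exponent of the corresponding prime:
  2^4 = 16
  3^2 = 9
Product = 16 * 9 = 144

144


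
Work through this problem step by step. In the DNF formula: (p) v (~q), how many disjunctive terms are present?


A DNF formula is a disjunction of terms (conjunctions).
Terms are separated by v.
Counting the disjuncts: 2 terms.

2


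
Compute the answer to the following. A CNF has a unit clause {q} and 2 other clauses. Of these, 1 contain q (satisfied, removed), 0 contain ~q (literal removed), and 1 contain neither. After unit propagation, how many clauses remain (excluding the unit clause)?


Satisfied (removed): 1
Shortened (remain): 0
Unchanged (remain): 1
Remaining = 0 + 1 = 1

1


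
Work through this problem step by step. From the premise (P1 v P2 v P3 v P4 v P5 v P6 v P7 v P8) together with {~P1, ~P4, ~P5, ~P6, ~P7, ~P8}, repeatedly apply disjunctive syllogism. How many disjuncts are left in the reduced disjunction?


Original disjuncts (8): P1, P2, P3, P4, P5, P6, P7, P8
Negated (eliminate): ~P1, ~P4, ~P5, ~P6, ~P7, ~P8
Remaining disjuncts: P2, P3
Count = 8 - 6 = 2

2


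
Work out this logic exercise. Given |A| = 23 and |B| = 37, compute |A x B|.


The Cartesian product A x B contains all ordered pairs (a, b).
|A x B| = |A| * |B| = 23 * 37 = 851

851


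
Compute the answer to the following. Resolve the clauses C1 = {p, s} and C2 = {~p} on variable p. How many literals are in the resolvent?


Remove p from C1 and ~p from C2.
C1 remainder: {s}
C2 remainder: {}
Union (resolvent): {s}
Resolvent has 1 literal(s).

1


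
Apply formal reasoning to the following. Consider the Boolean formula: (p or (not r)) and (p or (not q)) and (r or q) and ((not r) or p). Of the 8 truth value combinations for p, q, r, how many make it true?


Evaluate all 8 assignments for p, q, r:
p=0, q=0, r=0: 0
p=0, q=0, r=1: 0
p=0, q=1, r=0: 0
p=0, q=1, r=1: 0
p=1, q=0, r=0: 0
p=1, q=0, r=1: 1
p=1, q=1, r=0: 1
p=1, q=1, r=1: 1
Satisfying count = 3

3


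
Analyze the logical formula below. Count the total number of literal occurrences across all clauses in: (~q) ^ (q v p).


Counting literals in each clause:
Clause 1: 1 literal(s)
Clause 2: 2 literal(s)
Total = 3

3


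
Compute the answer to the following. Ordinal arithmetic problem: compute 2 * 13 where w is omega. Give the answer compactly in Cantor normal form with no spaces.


Compute 2 * 13.
Ordinal * is associative and left-distributive over +, but NOT commutative; for finite n>1, n*w = w but w*n stays w*n.
Both finite; ordinal * agrees with natural *: 2 * 13 = 26.
Result = 26

26


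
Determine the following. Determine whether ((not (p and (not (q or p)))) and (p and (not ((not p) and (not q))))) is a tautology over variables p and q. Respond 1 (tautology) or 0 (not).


Check all 4 assignments:
p=0, q=0: 0
p=0, q=1: 0
p=1, q=0: 1
p=1, q=1: 1
Satisfying count = 2/4.
Tautology iff count = 4: no.

0


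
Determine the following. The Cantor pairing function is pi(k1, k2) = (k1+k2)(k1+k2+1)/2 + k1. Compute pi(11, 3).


k1 + k2 = 14
(k1+k2)(k1+k2+1)/2 = 14 * 15 / 2 = 105
pi = 105 + 11 = 116

116


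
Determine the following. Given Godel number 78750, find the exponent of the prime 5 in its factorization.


Factorize 78750 by dividing by 5 repeatedly.
Division steps: 5 divides 78750 exactly 4 time(s).
Exponent of 5 = 4

4


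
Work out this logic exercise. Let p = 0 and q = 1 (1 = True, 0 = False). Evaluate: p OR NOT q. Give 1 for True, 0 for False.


p = 0, q = 1
Operation: p OR NOT q
Evaluate: 0 OR NOT 1 = 0

0


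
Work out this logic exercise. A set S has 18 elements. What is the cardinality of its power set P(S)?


The power set of a set with n elements has 2^n elements.
|P(S)| = 2^18 = 262144

262144


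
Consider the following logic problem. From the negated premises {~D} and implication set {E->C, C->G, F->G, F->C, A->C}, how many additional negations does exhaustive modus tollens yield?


Initial negated facts: {~D}
Apply modus tollens to closure:
  (no implication fires)
Final negated: {~D}
New negations: {(none)}
Count = 0

0


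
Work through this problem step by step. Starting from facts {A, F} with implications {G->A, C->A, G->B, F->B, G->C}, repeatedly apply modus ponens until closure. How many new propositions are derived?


Initial facts: {A, F}
Apply modus ponens to closure:
  F and F->B  =>  B
Final known: {A, B, F}
New propositions: {B}
Count = 1

1


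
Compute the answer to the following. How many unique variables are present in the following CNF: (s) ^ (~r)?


Identify each variable that appears in the formula.
Variables found: r, s
Count = 2

2


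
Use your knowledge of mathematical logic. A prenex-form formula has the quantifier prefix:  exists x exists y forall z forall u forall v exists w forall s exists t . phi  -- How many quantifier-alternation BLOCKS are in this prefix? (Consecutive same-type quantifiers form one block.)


Quantifier-type sequence: E E A A A E A E  (A=forall, E=exists)
Group into maximal same-type runs:
  Ex2 | Ax3 | Ex1 | Ax1 | Ex1
Number of blocks = 5

5


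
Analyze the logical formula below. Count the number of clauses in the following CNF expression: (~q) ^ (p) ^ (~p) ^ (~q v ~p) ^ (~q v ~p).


A CNF formula is a conjunction of clauses.
Clauses are separated by ^.
Counting the conjuncts: 5 clauses.

5


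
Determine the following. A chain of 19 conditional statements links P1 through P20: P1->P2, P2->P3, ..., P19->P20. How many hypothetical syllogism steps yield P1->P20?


With 19 implications in a chain connecting 20 propositions:
P1->P2, P2->P3, ..., P19->P20
Steps needed = (number of implications) - 1 = 19 - 1 = 18

18


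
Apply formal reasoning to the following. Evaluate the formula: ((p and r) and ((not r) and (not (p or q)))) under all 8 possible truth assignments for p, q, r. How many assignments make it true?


Check all 8 assignments:
p=0, q=0, r=0: 0
p=0, q=0, r=1: 0
p=0, q=1, r=0: 0
p=0, q=1, r=1: 0
p=1, q=0, r=0: 0
p=1, q=0, r=1: 0
p=1, q=1, r=0: 0
p=1, q=1, r=1: 0
Count of True = 0

0


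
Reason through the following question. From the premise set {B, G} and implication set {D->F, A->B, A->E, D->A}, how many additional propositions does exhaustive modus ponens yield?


Initial facts: {B, G}
Apply modus ponens to closure:
  (no implication fires)
Final known: {B, G}
New propositions: {(none)}
Count = 0

0


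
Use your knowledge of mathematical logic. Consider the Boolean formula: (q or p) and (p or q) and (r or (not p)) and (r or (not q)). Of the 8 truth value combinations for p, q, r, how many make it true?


Evaluate all 8 assignments for p, q, r:
p=0, q=0, r=0: 0
p=0, q=0, r=1: 0
p=0, q=1, r=0: 0
p=0, q=1, r=1: 1
p=1, q=0, r=0: 0
p=1, q=0, r=1: 1
p=1, q=1, r=0: 0
p=1, q=1, r=1: 1
Satisfying count = 3

3


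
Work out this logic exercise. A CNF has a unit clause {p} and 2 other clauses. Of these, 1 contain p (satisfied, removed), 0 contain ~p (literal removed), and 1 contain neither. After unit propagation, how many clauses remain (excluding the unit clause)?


Satisfied (removed): 1
Shortened (remain): 0
Unchanged (remain): 1
Remaining = 0 + 1 = 1

1


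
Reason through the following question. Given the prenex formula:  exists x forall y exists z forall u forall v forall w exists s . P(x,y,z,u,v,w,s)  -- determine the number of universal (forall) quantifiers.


Quantifier prefix: exists x forall y exists z forall u forall v forall w exists s
Mark each quantifier type:
  E U E U U U E
Universal count = 4, Existential count = 3
Asked for universal (forall) quantifiers: 4

4


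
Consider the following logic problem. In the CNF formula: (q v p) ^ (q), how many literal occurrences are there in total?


Counting literals in each clause:
Clause 1: 2 literal(s)
Clause 2: 1 literal(s)
Total = 3

3


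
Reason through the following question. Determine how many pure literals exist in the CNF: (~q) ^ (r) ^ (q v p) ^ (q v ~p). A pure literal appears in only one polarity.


Check each variable for pure literal status:
p: mixed (not pure)
q: mixed (not pure)
r: pure positive
Pure literal count = 1

1


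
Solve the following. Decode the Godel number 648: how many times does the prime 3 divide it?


Factorize 648 by dividing by 3 repeatedly.
Division steps: 3 divides 648 exactly 4 time(s).
Exponent of 3 = 4

4


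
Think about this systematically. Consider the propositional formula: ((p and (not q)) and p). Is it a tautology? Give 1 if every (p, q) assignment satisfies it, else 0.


Check all 4 assignments:
p=0, q=0: 0
p=0, q=1: 0
p=1, q=0: 1
p=1, q=1: 0
Satisfying count = 1/4.
Tautology iff count = 4: no.

0


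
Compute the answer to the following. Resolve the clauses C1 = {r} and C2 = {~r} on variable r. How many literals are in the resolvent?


Remove r from C1 and ~r from C2.
C1 remainder: {}
C2 remainder: {}
Union (resolvent): {} (empty clause)
Resolvent has 0 literal(s).

0


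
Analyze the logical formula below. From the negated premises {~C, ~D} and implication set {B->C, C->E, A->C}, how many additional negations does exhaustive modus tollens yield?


Initial negated facts: {~C, ~D}
Apply modus tollens to closure:
  ~C and B->C  =>  ~B
  ~C and A->C  =>  ~A
Final negated: {~A, ~B, ~C, ~D}
New negations: {~A, ~B}
Count = 2

2


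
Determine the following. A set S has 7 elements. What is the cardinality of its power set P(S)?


The power set of a set with n elements has 2^n elements.
|P(S)| = 2^7 = 128

128


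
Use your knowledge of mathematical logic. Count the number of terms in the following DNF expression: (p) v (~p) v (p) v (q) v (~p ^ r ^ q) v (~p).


A DNF formula is a disjunction of terms (conjunctions).
Terms are separated by v.
Counting the disjuncts: 6 terms.

6


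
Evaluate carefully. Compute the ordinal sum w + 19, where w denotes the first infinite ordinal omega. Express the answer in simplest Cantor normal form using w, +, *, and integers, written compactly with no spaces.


Compute w + 19.
Ordinal + is associative but NOT commutative; for finite n>0, n + w = w but w + n stays w+n.
w + 19 is already in normal form (a successor ordinal beyond w).
Result = w+19

w+19


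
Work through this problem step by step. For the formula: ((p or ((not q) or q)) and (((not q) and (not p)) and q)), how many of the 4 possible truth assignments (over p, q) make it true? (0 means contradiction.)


Check all 4 assignments:
p=0, q=0: 0
p=0, q=1: 0
p=1, q=0: 0
p=1, q=1: 0
Count of True = 0

0


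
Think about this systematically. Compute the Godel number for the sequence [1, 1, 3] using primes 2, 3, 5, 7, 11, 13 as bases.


Encode each element as an exponent of the corresponding prime:
  2^1 = 2
  3^1 = 3
  5^3 = 125
Product = 2 * 3 * 125 = 750

750


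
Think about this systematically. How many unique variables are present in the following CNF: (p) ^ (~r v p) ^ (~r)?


Identify each variable that appears in the formula.
Variables found: p, r
Count = 2

2


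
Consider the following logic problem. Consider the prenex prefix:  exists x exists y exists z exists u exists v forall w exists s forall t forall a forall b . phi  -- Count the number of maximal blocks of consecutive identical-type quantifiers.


Quantifier-type sequence: E E E E E A E A A A  (A=forall, E=exists)
Group into maximal same-type runs:
  Ex5 | Ax1 | Ex1 | Ax3
Number of blocks = 4

4


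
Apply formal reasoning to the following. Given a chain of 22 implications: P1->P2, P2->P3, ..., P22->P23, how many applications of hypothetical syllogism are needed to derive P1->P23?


With 22 implications in a chain connecting 23 propositions:
P1->P2, P2->P3, ..., P22->P23
Steps needed = (number of implications) - 1 = 22 - 1 = 21

21


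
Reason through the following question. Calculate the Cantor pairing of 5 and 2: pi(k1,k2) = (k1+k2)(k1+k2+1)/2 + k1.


k1 + k2 = 7
(k1+k2)(k1+k2+1)/2 = 7 * 8 / 2 = 28
pi = 28 + 5 = 33

33


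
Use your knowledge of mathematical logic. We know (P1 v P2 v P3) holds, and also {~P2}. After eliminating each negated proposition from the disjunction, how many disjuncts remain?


Original disjuncts (3): P1, P2, P3
Negated (eliminate): ~P2
Remaining disjuncts: P1, P3
Count = 3 - 1 = 2

2


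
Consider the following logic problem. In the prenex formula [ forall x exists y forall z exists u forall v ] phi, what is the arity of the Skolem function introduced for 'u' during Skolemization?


Quantifier prefix: forall x exists y forall z exists u forall v
'u' is existentially quantified at position 4.
Universal variables preceding it: x, z
Skolem function arity = 2

2


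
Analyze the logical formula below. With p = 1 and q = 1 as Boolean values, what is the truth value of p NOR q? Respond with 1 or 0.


p = 1, q = 1
Operation: p NOR q
Evaluate: 1 NOR 1 = 0

0


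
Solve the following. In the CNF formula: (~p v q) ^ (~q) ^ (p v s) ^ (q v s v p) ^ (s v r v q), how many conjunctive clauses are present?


A CNF formula is a conjunction of clauses.
Clauses are separated by ^.
Counting the conjuncts: 5 clauses.

5


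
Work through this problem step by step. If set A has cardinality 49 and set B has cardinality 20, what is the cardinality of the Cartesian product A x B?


The Cartesian product A x B contains all ordered pairs (a, b).
|A x B| = |A| * |B| = 49 * 20 = 980

980


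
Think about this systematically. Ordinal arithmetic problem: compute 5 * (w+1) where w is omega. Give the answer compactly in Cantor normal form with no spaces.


Compute 5 * (w+1).
Ordinal * is associative and left-distributive over +, but NOT commutative; for finite n>1, n*w = w but w*n stays w*n.
By left-distributivity: 5 * (w+1) = 5*w + 5*1 = w + 5 = w+5.
Result = w+5

w+5


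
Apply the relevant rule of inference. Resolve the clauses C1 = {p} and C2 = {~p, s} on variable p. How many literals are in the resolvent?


Remove p from C1 and ~p from C2.
C1 remainder: {}
C2 remainder: {s}
Union (resolvent): {s}
Resolvent has 1 literal(s).

1


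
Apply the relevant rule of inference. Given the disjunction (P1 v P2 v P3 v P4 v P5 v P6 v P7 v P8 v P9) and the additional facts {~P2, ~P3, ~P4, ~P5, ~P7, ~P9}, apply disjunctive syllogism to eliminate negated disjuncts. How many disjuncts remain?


Original disjuncts (9): P1, P2, P3, P4, P5, P6, P7, P8, P9
Negated (eliminate): ~P2, ~P3, ~P4, ~P5, ~P7, ~P9
Remaining disjuncts: P1, P6, P8
Count = 9 - 6 = 3

3
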